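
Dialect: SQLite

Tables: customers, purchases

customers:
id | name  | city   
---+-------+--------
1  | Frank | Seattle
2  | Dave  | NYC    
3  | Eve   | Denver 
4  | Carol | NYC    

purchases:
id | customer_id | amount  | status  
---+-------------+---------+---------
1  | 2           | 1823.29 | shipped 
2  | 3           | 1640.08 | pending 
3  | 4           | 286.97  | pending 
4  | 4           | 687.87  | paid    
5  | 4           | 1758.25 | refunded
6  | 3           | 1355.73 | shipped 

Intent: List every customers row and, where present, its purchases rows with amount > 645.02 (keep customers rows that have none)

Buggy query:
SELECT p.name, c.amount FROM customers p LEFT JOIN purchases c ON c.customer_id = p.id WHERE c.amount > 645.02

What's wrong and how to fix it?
Bug: Filtering c.amount in WHERE discards the NULL rows produced by LEFT JOIN, turning it into an inner join

Fix: Move the right-table condition into the ON clause so unmatched parents are kept

Corrected query:
SELECT p.name, c.amount FROM customers p LEFT JOIN purchases c ON c.customer_id = p.id AND c.amount > 645.02

Result:
name  | amount 
------+--------
Frank | NULL   
Dave  | 1823.29
Eve   | 1355.73
Eve   | 1640.08
Carol | 687.87 
Carol | 1758.25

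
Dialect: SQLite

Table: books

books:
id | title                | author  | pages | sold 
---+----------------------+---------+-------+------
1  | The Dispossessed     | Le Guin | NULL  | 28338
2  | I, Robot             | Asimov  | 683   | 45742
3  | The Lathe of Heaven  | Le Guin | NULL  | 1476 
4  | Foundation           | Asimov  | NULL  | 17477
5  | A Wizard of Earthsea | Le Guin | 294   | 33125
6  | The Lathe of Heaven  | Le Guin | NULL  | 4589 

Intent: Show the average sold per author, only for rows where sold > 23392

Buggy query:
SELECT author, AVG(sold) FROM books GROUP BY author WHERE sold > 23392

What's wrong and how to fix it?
Bug: WHERE cannot follow GROUP BY

Fix: Place WHERE between FROM and GROUP BY

Corrected query:
SELECT author, AVG(sold) FROM books WHERE sold > 23392 GROUP BY author

Result:
author  | AVG(sold)
--------+----------
Asimov  | 45742    
Le Guin | 30731.5  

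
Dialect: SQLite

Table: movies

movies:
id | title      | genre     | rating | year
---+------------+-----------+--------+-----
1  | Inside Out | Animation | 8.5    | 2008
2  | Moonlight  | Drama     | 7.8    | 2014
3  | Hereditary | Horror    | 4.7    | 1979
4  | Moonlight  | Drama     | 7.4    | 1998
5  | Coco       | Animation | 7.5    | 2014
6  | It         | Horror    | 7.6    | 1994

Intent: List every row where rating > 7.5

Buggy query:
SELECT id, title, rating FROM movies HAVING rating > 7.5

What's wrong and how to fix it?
Bug: This is a non-aggregate query (no GROUP BY, no aggregates), so in SQLite the HAVING clause is invalid here; a row-level condition belongs in WHERE

Fix: Replace HAVING with WHERE since the condition applies to individual rows

Corrected query:
SELECT id, title, rating FROM movies WHERE rating > 7.5

Result:
id | title      | rating
---+------------+-------
1  | Inside Out | 8.5   
2  | Moonlight  | 7.8   
6  | It         | 7.6   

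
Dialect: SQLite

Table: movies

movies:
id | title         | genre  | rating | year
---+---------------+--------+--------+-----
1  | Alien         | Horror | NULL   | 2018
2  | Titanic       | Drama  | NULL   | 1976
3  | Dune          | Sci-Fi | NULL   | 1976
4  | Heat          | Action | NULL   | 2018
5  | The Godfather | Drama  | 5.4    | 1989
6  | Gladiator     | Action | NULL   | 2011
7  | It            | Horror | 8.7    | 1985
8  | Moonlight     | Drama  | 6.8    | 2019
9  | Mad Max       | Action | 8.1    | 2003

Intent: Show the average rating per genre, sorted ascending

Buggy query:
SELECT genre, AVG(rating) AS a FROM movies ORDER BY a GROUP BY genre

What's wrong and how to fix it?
Bug: ORDER BY appears before GROUP BY; SQL clause order requires GROUP BY first

Fix: Move ORDER BY to the end, after GROUP BY

Corrected query:
SELECT genre, AVG(rating) AS a FROM movies GROUP BY genre ORDER BY a

Result:
genre  | a   
-------+-----
Sci-Fi | NULL
Drama  | 6.1 
Action | 8.1 
Horror | 8.7 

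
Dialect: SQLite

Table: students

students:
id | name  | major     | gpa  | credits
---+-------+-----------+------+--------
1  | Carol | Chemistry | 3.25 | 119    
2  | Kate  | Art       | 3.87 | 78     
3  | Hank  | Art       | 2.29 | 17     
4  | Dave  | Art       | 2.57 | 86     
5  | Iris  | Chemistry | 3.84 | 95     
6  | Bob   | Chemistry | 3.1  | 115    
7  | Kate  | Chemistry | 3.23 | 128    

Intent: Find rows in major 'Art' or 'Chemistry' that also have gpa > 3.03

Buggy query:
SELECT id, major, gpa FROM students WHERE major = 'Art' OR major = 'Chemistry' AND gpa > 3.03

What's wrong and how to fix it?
Bug: AND binds tighter than OR, so this parses as major = 'Art' OR (major = 'Chemistry' AND gpa > 3.03)

Fix: Add parentheses around the OR so the AND applies to both alternatives

Corrected query:
SELECT id, major, gpa FROM students WHERE (major = 'Art' OR major = 'Chemistry') AND gpa > 3.03

Result:
id | major     | gpa 
---+-----------+-----
1  | Chemistry | 3.25
2  | Art       | 3.87
5  | Chemistry | 3.84
6  | Chemistry | 3.1 
7  | Chemistry | 3.23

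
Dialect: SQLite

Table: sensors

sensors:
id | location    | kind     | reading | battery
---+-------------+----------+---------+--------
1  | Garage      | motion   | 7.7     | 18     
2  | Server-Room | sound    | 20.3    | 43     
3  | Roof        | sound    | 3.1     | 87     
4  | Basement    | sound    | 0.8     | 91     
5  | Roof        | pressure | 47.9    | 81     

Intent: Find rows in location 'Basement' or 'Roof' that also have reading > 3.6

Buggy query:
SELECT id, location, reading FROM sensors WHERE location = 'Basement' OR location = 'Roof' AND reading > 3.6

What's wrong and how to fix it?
Bug: Without parentheses, AND is evaluated before OR, so the reading filter only applies to the 'Roof' branch

Fix: Group the OR with parentheses (or use IN), then AND the threshold

Corrected query:
SELECT id, location, reading FROM sensors WHERE (location = 'Basement' OR location = 'Roof') AND reading > 3.6

Result:
id | location | reading
---+----------+--------
5  | Roof     | 47.9   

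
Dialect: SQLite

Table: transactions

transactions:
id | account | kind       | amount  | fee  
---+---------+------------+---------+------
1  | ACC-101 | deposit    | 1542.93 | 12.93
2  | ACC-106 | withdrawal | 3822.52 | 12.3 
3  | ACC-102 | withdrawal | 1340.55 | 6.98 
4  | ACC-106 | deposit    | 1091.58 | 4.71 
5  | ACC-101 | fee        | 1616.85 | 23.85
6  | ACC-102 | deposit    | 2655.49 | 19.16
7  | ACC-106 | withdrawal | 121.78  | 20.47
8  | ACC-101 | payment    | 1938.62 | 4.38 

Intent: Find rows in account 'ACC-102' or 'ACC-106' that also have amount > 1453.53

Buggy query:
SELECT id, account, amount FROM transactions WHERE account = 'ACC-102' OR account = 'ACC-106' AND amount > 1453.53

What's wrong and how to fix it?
Bug: Without parentheses, AND is evaluated before OR, so the amount filter only applies to the 'ACC-106' branch

Fix: Add parentheses around the OR so the AND applies to both alternatives

Corrected query:
SELECT id, account, amount FROM transactions WHERE (account = 'ACC-102' OR account = 'ACC-106') AND amount > 1453.53

Result:
id | account | amount 
---+---------+--------
2  | ACC-106 | 3822.52
6  | ACC-102 | 2655.49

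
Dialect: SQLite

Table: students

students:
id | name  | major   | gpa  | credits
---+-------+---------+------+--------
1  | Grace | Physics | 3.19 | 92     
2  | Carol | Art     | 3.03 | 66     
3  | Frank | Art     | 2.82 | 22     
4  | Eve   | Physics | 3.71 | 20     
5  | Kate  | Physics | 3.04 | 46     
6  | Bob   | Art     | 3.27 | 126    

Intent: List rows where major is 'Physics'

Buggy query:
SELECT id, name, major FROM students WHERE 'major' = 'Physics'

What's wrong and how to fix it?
Bug: 'major' in single quotes is a string literal, not the column; the comparison is literal-vs-literal and never true

Fix: Remove the quotes around the column name (or use double quotes for an identifier)

Corrected query:
SELECT id, name, major FROM students WHERE major = 'Physics'

Result:
id | name  | major  
---+-------+--------
1  | Grace | Physics
4  | Eve   | Physics
5  | Kate  | Physics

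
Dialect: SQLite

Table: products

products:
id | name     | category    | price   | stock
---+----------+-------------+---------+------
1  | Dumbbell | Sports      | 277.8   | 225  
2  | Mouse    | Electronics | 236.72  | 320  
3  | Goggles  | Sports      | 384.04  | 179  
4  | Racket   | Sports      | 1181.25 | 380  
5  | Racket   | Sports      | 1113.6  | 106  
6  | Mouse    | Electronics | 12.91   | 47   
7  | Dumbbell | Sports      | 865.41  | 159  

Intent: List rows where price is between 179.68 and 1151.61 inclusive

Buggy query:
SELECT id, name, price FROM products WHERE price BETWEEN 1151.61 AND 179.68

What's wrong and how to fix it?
Bug: BETWEEN expects the lower bound first; with 1151.61 AND 179.68 the range is empty

Fix: Swap the bounds so the smaller value comes first

Corrected query:
SELECT id, name, price FROM products WHERE price BETWEEN 179.68 AND 1151.61

Result:
id | name     | price 
---+----------+-------
1  | Dumbbell | 277.8 
2  | Mouse    | 236.72
3  | Goggles  | 384.04
5  | Racket   | 1113.6
7  | Dumbbell | 865.41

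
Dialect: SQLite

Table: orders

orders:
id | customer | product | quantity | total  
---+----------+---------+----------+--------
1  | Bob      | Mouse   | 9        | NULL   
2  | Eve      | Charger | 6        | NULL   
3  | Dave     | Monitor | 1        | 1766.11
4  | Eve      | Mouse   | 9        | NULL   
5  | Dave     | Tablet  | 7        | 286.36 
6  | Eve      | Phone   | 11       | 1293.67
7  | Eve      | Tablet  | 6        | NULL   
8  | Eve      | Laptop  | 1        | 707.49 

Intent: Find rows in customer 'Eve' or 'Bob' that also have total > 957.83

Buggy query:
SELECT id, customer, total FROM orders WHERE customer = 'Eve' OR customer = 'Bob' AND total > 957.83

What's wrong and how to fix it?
Bug: Without parentheses, AND is evaluated before OR, so the total filter only applies to the 'Bob' branch

Fix: Add parentheses around the OR so the AND applies to both alternatives

Corrected query:
SELECT id, customer, total FROM orders WHERE (customer = 'Eve' OR customer = 'Bob') AND total > 957.83

Result:
id | customer | total  
---+----------+--------
6  | Eve      | 1293.67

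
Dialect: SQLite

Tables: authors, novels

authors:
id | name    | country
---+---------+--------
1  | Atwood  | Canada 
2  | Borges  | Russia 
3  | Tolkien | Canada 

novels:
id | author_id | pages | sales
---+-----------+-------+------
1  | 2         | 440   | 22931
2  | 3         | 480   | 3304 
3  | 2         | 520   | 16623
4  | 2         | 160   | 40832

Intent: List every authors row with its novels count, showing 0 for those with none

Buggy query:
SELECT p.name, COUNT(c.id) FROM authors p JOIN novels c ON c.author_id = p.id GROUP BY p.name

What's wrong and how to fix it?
Bug: An inner join excludes parents with zero children

Fix: Use LEFT JOIN so parents without children still appear (COUNT(c.id) gives 0)

Corrected query:
SELECT p.name, COUNT(c.id) FROM authors p LEFT JOIN novels c ON c.author_id = p.id GROUP BY p.name

Result:
name    | COUNT(c.id)
--------+------------
Atwood  | 0          
Borges  | 3          
Tolkien | 1          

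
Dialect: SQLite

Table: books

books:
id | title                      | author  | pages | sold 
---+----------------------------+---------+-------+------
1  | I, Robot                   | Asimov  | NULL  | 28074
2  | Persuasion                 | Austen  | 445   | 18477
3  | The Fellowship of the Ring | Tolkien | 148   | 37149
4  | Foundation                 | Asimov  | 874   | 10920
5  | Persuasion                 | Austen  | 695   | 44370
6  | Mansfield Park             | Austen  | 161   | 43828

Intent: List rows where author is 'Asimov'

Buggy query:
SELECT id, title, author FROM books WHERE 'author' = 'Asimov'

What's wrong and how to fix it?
Bug: 'author' in single quotes is a string literal, not the column; the comparison is literal-vs-literal and never true

Fix: Remove the quotes around the column name (or use double quotes for an identifier)

Corrected query:
SELECT id, title, author FROM books WHERE author = 'Asimov'

Result:
id | title      | author
---+------------+-------
1  | I, Robot   | Asimov
4  | Foundation | Asimov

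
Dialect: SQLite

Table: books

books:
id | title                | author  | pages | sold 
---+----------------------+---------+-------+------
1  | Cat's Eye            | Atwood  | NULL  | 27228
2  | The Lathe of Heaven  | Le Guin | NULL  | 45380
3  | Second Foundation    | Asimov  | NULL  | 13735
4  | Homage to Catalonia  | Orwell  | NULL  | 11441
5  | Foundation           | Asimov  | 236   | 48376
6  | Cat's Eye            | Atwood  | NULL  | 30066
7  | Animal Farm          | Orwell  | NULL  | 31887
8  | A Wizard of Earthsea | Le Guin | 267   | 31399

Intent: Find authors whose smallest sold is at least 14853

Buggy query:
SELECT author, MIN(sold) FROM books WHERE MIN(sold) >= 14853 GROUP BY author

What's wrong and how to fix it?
Bug: Aggregates like MIN are computed per group after WHERE runs

Fix: Replace WHERE with HAVING after the GROUP BY

Corrected query:
SELECT author, MIN(sold) FROM books GROUP BY author HAVING MIN(sold) >= 14853

Result:
author  | MIN(sold)
--------+----------
Atwood  | 27228    
Le Guin | 31399    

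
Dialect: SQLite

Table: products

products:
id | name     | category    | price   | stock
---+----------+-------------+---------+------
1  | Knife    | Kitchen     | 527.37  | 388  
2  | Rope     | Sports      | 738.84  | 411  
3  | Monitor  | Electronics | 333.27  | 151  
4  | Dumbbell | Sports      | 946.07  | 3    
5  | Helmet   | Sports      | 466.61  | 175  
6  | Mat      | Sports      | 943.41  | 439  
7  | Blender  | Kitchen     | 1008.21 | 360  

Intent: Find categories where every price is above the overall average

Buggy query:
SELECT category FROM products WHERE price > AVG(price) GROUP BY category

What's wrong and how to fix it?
Bug: WHERE evaluates per row before aggregation, so AVG() is unavailable

Fix: Compute the overall average in a scalar subquery and compare each group's MIN against it in HAVING

Corrected query:
SELECT category FROM products GROUP BY category HAVING MIN(price) > (SELECT AVG(price) FROM products)

Result:
(no rows)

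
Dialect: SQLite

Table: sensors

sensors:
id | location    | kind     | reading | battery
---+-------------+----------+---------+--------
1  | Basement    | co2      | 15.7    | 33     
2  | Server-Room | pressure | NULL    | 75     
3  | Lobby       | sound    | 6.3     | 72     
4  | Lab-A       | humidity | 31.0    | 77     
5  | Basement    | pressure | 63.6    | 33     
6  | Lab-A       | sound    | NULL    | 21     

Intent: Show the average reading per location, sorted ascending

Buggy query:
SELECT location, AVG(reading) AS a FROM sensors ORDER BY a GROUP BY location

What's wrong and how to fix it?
Bug: ORDER BY appears before GROUP BY; SQL clause order requires GROUP BY first

Fix: Move ORDER BY to the end, after GROUP BY

Corrected query:
SELECT location, AVG(reading) AS a FROM sensors GROUP BY location ORDER BY a

Result:
location    | a    
------------+------
Server-Room | NULL 
Lobby       | 6.3  
Lab-A       | 31   
Basement    | 39.65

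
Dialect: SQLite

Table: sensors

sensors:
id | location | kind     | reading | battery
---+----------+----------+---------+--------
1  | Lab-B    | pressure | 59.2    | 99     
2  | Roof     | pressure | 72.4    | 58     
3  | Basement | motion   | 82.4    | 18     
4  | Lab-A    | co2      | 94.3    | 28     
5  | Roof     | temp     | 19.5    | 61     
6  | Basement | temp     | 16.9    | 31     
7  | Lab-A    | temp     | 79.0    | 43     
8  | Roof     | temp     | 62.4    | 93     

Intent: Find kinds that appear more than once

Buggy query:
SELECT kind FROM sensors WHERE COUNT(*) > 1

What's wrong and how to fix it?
Bug: WHERE can't reference COUNT(*); aggregates are computed after WHERE

Fix: Group first, then use HAVING for the count condition

Corrected query:
SELECT kind FROM sensors GROUP BY kind HAVING COUNT(*) > 1

Result:
kind    
--------
pressure
temp    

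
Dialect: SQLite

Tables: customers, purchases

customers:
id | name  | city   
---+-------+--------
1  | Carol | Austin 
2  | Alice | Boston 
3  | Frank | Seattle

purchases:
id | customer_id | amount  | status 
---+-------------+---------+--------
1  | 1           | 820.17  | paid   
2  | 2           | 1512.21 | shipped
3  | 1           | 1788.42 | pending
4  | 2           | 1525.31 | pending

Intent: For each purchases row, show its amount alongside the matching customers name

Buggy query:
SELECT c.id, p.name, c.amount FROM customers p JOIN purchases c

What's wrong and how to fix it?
Bug: Missing join condition: each purchases row is matched to all customers rows instead of just its own

Fix: Add ON c.customer_id = p.id to the JOIN

Corrected query:
SELECT c.id, p.name, c.amount FROM customers p JOIN purchases c ON c.customer_id = p.id

Result:
id | name  | amount 
---+-------+--------
1  | Carol | 820.17 
2  | Alice | 1512.21
3  | Carol | 1788.42
4  | Alice | 1525.31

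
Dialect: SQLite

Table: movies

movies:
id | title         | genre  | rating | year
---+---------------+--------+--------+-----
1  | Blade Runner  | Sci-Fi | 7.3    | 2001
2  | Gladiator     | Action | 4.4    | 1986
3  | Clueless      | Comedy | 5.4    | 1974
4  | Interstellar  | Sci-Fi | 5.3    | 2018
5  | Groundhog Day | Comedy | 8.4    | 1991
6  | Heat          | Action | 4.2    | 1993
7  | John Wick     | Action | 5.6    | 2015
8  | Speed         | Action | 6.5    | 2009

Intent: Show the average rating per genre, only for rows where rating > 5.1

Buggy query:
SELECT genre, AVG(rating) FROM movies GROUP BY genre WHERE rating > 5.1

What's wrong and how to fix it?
Bug: WHERE cannot follow GROUP BY

Fix: Move the WHERE clause before GROUP BY

Corrected query:
SELECT genre, AVG(rating) FROM movies WHERE rating > 5.1 GROUP BY genre

Result:
genre  | AVG(rating)
-------+------------
Action | 6.05       
Comedy | 6.9        
Sci-Fi | 6.3        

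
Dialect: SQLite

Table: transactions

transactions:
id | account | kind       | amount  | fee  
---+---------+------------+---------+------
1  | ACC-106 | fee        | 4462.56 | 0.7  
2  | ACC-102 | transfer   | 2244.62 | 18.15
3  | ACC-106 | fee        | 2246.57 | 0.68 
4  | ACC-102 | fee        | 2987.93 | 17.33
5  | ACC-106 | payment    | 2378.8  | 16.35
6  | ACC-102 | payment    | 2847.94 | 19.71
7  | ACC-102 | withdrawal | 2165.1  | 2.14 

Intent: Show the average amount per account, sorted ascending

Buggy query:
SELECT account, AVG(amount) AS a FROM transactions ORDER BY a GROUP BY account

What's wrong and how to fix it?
Bug: GROUP BY must precede ORDER BY

Fix: Move ORDER BY to the end, after GROUP BY

Corrected query:
SELECT account, AVG(amount) AS a FROM transactions GROUP BY account ORDER BY a

Result:
account | a        
--------+----------
ACC-102 | 2561.3975
ACC-106 | 3029.31  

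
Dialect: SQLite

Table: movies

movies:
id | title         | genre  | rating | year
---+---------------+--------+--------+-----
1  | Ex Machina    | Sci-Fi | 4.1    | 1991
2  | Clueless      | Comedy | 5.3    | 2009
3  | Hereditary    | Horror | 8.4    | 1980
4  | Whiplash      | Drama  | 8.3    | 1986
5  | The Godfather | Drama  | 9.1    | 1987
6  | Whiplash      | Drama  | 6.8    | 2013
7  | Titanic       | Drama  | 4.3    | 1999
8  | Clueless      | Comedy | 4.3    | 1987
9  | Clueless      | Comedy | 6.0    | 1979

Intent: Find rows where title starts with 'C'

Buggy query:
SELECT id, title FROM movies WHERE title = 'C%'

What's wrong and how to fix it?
Bug: '=' compares the literal string including the % character; pattern matching needs LIKE

Fix: Use LIKE for wildcard pattern matching

Corrected query:
SELECT id, title FROM movies WHERE title LIKE 'C%'

Result:
id | title   
---+---------
2  | Clueless
8  | Clueless
9  | Clueless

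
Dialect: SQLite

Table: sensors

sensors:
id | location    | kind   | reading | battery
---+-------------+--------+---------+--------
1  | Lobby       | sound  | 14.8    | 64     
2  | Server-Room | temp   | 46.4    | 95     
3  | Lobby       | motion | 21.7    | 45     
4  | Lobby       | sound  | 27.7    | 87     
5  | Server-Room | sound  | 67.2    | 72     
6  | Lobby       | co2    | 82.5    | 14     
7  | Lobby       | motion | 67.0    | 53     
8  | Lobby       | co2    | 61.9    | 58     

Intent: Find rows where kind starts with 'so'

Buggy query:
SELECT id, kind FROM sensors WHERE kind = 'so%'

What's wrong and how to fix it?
Bug: Wildcards only work with LIKE; '=' treats '%' as a literal character

Fix: Replace '=' with LIKE so 'so%' is treated as a pattern

Corrected query:
SELECT id, kind FROM sensors WHERE kind LIKE 'so%'

Result:
id | kind 
---+------
1  | sound
4  | sound
5  | sound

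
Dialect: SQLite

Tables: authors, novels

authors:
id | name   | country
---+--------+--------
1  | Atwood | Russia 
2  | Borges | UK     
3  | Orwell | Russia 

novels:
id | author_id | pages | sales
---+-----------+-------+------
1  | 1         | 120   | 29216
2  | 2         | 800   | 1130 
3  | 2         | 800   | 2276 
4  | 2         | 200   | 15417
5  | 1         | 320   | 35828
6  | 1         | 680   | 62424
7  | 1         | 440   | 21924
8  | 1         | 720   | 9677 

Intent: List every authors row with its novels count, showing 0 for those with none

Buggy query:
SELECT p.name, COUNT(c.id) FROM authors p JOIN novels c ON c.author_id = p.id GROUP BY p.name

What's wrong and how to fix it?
Bug: INNER JOIN drops authors rows that have no matching novels rows

Fix: Switch to LEFT JOIN to retain unmatched parent rows

Corrected query:
SELECT p.name, COUNT(c.id) FROM authors p LEFT JOIN novels c ON c.author_id = p.id GROUP BY p.name

Result:
name   | COUNT(c.id)
-------+------------
Atwood | 5          
Borges | 3          
Orwell | 0          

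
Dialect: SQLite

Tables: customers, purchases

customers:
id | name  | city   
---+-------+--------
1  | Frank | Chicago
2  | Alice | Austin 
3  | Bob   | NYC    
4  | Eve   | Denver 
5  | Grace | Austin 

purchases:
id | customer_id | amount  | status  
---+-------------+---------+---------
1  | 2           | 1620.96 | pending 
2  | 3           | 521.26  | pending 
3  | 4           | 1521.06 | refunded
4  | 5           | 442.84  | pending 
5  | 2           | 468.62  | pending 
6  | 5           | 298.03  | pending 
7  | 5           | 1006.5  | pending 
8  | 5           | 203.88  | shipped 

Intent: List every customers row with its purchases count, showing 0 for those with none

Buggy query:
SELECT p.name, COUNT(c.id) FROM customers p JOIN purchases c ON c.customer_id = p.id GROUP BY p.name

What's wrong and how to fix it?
Bug: An inner join excludes parents with zero children

Fix: Use LEFT JOIN so parents without children still appear (COUNT(c.id) gives 0)

Corrected query:
SELECT p.name, COUNT(c.id) FROM customers p LEFT JOIN purchases c ON c.customer_id = p.id GROUP BY p.name

Result:
name  | COUNT(c.id)
------+------------
Alice | 2          
Bob   | 1          
Eve   | 1          
Frank | 0          
Grace | 4          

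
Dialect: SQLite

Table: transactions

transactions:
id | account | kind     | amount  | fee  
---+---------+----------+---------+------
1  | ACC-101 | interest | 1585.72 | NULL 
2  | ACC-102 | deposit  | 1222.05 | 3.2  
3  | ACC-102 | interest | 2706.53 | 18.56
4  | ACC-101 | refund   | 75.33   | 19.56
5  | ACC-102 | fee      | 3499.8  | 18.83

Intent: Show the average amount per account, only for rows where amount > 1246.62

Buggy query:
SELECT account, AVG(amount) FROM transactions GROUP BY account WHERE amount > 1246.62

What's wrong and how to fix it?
Bug: Row-level WHERE must come before GROUP BY in the clause order

Fix: Place WHERE between FROM and GROUP BY

Corrected query:
SELECT account, AVG(amount) FROM transactions WHERE amount > 1246.62 GROUP BY account

Result:
account | AVG(amount)
--------+------------
ACC-101 | 1585.72    
ACC-102 | 3103.165   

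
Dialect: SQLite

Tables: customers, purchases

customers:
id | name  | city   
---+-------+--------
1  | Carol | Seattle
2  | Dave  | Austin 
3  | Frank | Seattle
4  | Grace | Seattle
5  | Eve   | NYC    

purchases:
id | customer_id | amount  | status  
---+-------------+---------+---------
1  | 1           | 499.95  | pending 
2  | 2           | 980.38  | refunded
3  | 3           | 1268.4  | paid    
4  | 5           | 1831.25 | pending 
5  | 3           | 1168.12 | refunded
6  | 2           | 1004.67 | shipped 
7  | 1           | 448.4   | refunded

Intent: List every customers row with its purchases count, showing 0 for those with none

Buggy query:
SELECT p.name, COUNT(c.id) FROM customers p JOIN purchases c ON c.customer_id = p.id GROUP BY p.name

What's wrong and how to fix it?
Bug: An inner join excludes parents with zero children

Fix: Use LEFT JOIN so parents without children still appear (COUNT(c.id) gives 0)

Corrected query:
SELECT p.name, COUNT(c.id) FROM customers p LEFT JOIN purchases c ON c.customer_id = p.id GROUP BY p.name

Result:
name  | COUNT(c.id)
------+------------
Carol | 2          
Dave  | 2          
Eve   | 1          
Frank | 2          
Grace | 0          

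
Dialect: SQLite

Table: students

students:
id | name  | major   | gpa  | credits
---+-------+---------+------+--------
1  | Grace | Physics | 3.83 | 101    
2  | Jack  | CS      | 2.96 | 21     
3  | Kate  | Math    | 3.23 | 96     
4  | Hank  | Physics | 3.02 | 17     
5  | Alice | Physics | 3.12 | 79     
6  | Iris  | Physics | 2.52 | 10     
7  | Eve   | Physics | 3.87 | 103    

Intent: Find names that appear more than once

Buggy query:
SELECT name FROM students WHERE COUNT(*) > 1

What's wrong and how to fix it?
Bug: COUNT(*) is an aggregate and cannot be used in WHERE

Fix: Group first, then use HAVING for the count condition

Corrected query:
SELECT name FROM students GROUP BY name HAVING COUNT(*) > 1

Result:
(no rows)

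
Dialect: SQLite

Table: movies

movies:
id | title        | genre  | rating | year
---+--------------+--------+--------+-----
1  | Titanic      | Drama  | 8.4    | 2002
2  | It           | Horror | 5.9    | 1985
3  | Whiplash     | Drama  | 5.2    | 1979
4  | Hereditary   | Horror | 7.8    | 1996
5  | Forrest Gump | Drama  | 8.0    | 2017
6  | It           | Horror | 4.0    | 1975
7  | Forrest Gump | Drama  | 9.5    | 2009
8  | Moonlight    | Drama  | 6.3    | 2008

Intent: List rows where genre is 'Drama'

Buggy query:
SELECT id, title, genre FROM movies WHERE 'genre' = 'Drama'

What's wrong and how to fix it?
Bug: 'genre' in single quotes is a string literal, not the column; the comparison is literal-vs-literal and never true

Fix: Remove the quotes around the column name (or use double quotes for an identifier)

Corrected query:
SELECT id, title, genre FROM movies WHERE genre = 'Drama'

Result:
id | title        | genre
---+--------------+------
1  | Titanic      | Drama
3  | Whiplash     | Drama
5  | Forrest Gump | Drama
7  | Forrest Gump | Drama
8  | Moonlight    | Drama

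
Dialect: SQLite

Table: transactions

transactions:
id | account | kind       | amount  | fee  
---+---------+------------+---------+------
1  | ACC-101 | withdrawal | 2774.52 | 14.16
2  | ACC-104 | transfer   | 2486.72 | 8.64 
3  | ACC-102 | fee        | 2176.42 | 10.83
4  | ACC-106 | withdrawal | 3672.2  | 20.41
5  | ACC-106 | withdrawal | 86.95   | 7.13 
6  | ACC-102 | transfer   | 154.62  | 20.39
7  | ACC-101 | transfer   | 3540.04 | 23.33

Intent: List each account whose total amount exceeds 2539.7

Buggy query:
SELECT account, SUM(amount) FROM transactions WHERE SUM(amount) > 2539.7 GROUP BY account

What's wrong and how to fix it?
Bug: SUM(amount) is an aggregate, but WHERE filters rows before aggregation

Fix: Use HAVING (which filters groups after aggregation) instead of WHERE

Corrected query:
SELECT account, SUM(amount) FROM transactions GROUP BY account HAVING SUM(amount) > 2539.7

Result:
account | SUM(amount)
--------+------------
ACC-101 | 6314.56    
ACC-106 | 3759.15    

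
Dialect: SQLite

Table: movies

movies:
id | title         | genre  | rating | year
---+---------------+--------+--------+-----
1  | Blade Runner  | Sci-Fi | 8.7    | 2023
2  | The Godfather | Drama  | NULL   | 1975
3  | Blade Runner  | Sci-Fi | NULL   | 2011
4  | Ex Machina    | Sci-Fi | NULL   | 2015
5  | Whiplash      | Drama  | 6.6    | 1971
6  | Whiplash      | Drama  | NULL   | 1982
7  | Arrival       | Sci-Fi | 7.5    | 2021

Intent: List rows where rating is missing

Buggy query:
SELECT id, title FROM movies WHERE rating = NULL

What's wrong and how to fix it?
Bug: Comparing to NULL with '=' never matches; NULL = NULL is unknown, not true

Fix: Replace '= NULL' with 'IS NULL'

Corrected query:
SELECT id, title FROM movies WHERE rating IS NULL

Result:
id | title        
---+--------------
2  | The Godfather
3  | Blade Runner 
4  | Ex Machina   
6  | Whiplash     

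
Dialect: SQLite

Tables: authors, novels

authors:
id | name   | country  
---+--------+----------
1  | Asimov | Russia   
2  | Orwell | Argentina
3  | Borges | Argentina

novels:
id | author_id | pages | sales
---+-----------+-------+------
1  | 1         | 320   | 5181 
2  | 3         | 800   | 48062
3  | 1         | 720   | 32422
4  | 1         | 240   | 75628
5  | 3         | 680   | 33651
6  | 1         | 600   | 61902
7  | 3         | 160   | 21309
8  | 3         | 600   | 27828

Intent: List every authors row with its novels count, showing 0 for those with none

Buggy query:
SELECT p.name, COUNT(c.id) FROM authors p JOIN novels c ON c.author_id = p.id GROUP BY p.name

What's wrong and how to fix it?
Bug: An inner join excludes parents with zero children

Fix: Switch to LEFT JOIN to retain unmatched parent rows

Corrected query:
SELECT p.name, COUNT(c.id) FROM authors p LEFT JOIN novels c ON c.author_id = p.id GROUP BY p.name

Result:
name   | COUNT(c.id)
-------+------------
Asimov | 4          
Borges | 4          
Orwell | 0          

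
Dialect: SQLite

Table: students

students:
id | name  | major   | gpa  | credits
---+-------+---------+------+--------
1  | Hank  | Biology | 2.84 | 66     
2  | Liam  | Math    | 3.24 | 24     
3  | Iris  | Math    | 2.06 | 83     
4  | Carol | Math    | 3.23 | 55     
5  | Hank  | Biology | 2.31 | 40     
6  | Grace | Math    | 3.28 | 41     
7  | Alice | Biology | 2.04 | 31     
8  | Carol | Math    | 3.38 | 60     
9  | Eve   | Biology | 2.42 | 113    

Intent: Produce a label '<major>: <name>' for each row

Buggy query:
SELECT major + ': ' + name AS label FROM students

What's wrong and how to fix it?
Bug: '+' is numeric addition; on text columns SQLite converts them to 0 instead of concatenating

Fix: Replace + with || to concatenate text

Corrected query:
SELECT major || ': ' || name AS label FROM students

Result:
label         
--------------
Biology: Hank 
Math: Liam    
Math: Iris    
Math: Carol   
Biology: Hank 
Math: Grace   
Biology: Alice
Math: Carol   
Biology: Eve  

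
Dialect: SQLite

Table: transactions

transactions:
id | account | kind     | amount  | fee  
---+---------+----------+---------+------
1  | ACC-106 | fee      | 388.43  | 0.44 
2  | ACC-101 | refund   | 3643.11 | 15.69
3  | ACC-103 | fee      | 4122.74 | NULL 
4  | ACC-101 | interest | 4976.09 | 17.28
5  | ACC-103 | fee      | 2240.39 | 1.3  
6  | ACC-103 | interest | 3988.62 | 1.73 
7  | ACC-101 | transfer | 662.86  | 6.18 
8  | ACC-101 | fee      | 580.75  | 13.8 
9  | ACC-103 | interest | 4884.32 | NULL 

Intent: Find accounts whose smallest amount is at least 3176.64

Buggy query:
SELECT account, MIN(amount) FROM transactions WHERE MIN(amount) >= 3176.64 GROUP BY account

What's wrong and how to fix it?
Bug: MIN() in WHERE is a misuse of aggregate

Fix: Use HAVING for the per-group MIN condition

Corrected query:
SELECT account, MIN(amount) FROM transactions GROUP BY account HAVING MIN(amount) >= 3176.64

Result:
(no rows)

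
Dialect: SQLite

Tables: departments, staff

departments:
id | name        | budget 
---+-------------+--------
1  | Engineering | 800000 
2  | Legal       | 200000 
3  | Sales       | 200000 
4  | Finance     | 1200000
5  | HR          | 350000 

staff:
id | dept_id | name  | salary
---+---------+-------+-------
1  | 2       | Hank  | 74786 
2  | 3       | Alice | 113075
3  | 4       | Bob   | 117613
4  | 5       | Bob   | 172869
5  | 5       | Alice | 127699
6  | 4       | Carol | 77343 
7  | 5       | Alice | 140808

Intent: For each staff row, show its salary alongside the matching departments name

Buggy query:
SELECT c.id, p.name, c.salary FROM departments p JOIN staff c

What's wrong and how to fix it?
Bug: JOIN with no ON clause produces a cartesian product; every staff row pairs with every departments row

Fix: Add ON c.dept_id = p.id to the JOIN

Corrected query:
SELECT c.id, p.name, c.salary FROM departments p JOIN staff c ON c.dept_id = p.id

Result:
id | name    | salary
---+---------+-------
1  | Legal   | 74786 
2  | Sales   | 113075
3  | Finance | 117613
4  | HR      | 172869
5  | HR      | 127699
6  | Finance | 77343 
7  | HR      | 140808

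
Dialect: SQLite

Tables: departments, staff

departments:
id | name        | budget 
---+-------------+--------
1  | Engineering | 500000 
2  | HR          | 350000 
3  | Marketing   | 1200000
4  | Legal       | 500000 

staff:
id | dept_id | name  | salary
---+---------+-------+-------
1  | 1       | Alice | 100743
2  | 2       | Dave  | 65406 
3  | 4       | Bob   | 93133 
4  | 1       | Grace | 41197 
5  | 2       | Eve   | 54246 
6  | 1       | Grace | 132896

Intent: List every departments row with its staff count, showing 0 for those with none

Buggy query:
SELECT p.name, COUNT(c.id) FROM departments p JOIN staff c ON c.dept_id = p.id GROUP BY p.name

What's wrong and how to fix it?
Bug: INNER JOIN drops departments rows that have no matching staff rows

Fix: Switch to LEFT JOIN to retain unmatched parent rows

Corrected query:
SELECT p.name, COUNT(c.id) FROM departments p LEFT JOIN staff c ON c.dept_id = p.id GROUP BY p.name

Result:
name        | COUNT(c.id)
------------+------------
Engineering | 3          
HR          | 2          
Legal       | 1          
Marketing   | 0          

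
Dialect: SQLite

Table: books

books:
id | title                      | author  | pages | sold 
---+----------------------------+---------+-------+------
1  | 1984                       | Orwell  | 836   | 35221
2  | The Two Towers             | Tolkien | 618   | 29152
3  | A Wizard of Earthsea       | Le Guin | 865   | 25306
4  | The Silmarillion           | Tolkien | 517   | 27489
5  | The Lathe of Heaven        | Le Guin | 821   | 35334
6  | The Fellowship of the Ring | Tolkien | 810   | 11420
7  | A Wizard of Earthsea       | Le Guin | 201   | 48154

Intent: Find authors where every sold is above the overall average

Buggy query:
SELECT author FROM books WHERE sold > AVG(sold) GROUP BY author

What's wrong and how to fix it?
Bug: AVG() is an aggregate; it can't sit directly in WHERE

Fix: Use a subquery for AVG and a HAVING MIN(...) filter so the condition holds for every row in the group

Corrected query:
SELECT author FROM books GROUP BY author HAVING MIN(sold) > (SELECT AVG(sold) FROM books)

Result:
author
------
Orwell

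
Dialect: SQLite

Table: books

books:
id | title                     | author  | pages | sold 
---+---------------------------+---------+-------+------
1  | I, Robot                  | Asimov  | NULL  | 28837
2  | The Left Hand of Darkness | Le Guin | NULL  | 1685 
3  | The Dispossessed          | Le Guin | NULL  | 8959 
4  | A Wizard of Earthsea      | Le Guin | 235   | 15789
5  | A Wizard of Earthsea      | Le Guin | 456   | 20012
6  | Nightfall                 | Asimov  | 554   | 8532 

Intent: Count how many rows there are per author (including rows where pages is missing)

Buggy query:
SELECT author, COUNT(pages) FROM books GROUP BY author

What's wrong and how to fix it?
Bug: COUNT(pages) skips NULLs, so groups with missing pages are undercounted

Fix: Use COUNT(*) to count all rows regardless of NULL

Corrected query:
SELECT author, COUNT(*) FROM books GROUP BY author

Result:
author  | COUNT(*)
--------+---------
Asimov  | 2       
Le Guin | 4       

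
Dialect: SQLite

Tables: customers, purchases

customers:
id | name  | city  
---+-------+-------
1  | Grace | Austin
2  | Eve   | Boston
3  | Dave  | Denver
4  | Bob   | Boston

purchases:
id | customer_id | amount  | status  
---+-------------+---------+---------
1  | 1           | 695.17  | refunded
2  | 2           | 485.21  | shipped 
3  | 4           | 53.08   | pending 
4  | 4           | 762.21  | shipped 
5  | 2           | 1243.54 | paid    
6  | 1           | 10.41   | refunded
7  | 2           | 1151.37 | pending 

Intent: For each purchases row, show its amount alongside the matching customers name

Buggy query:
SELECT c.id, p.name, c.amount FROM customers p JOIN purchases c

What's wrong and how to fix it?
Bug: Missing join condition: each purchases row is matched to all customers rows instead of just its own

Fix: Add ON c.customer_id = p.id to the JOIN

Corrected query:
SELECT c.id, p.name, c.amount FROM customers p JOIN purchases c ON c.customer_id = p.id

Result:
id | name  | amount 
---+-------+--------
1  | Grace | 695.17 
2  | Eve   | 485.21 
3  | Bob   | 53.08  
4  | Bob   | 762.21 
5  | Eve   | 1243.54
6  | Grace | 10.41  
7  | Eve   | 1151.37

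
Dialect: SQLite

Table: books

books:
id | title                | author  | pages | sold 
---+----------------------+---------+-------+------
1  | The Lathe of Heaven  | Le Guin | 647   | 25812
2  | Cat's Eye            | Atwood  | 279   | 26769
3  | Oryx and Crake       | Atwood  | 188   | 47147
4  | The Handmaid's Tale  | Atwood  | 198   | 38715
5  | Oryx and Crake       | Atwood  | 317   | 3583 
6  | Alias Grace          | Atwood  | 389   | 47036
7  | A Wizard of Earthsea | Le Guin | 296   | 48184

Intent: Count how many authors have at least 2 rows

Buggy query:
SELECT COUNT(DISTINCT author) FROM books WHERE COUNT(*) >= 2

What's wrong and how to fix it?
Bug: WHERE filters individual rows, not groups, so a group-level COUNT is invalid there

Fix: Group first with HAVING COUNT(*) >= 2, then COUNT the resulting groups

Corrected query:
SELECT COUNT(*) FROM (SELECT author FROM books GROUP BY author HAVING COUNT(*) >= 2)

Result:
COUNT(*)
--------
2       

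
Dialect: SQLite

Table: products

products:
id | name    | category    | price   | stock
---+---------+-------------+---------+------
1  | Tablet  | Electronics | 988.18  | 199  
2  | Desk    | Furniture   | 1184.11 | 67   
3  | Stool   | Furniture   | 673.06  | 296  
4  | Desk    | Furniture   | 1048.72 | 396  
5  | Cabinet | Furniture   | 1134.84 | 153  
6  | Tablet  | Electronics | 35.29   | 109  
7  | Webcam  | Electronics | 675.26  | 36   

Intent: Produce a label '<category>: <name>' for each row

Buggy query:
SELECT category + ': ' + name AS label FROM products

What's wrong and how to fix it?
Bug: SQLite uses || for string concatenation; + coerces text to numbers (yielding 0)

Fix: Use the || operator for string concatenation

Corrected query:
SELECT category || ': ' || name AS label FROM products

Result:
label              
-------------------
Electronics: Tablet
Furniture: Desk    
Furniture: Stool   
Furniture: Desk    
Furniture: Cabinet 
Electronics: Tablet
Electronics: Webcam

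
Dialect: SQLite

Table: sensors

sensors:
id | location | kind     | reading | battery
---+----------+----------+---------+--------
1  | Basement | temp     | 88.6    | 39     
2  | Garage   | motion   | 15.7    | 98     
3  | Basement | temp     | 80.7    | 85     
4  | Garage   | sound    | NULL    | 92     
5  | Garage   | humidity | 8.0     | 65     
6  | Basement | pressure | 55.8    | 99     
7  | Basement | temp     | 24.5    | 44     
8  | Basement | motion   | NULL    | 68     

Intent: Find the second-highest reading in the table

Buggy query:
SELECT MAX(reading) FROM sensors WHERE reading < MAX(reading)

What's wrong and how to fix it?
Bug: MAX(reading) on the right of the comparison is an aggregate-in-WHERE error

Fix: Put the inner MAX in a scalar subquery

Corrected query:
SELECT MAX(reading) FROM sensors WHERE reading < (SELECT MAX(reading) FROM sensors)

Result:
MAX(reading)
------------
80.7        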